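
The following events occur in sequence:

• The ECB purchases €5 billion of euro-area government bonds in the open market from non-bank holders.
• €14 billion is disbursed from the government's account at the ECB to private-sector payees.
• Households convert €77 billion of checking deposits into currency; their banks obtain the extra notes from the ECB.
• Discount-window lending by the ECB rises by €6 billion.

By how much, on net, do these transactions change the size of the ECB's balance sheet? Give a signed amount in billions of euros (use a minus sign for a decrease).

+€11 billion

ECB balance sheet:
  Assets:      Securities +€5B, Loans to banks +€6B
  Liabilities: Bank reserves −€52B, Currency in circulation +€77B, Government deposits −€14B
Commercial banking system:
  Assets:      Reserves at CB −€52B
  Liabilities: Checkable deposits −€58B, Borrowings from CB +€6B
Change in total ECB assets = +€11 billion.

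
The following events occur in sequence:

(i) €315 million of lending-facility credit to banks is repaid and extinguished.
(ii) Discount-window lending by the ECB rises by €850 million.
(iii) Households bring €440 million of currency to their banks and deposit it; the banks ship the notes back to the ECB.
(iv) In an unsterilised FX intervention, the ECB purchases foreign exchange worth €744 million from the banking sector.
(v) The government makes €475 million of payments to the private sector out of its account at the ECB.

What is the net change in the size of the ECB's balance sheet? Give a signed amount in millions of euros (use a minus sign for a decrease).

ECB balance sheet:
  Assets:      Loans to banks +€535M, Foreign assets +€744M
  Liabilities: Bank reserves +€2194M, Currency in circulation −€440M, Government deposits −€475M
Commercial banking system:
  Assets:      Reserves at CB +€2194M, Foreign assets −€744M
  Liabilities: Checkable deposits +€915M, Borrowings from CB +€535M
Change in total ECB assets = +€1279 million.

+€1279 million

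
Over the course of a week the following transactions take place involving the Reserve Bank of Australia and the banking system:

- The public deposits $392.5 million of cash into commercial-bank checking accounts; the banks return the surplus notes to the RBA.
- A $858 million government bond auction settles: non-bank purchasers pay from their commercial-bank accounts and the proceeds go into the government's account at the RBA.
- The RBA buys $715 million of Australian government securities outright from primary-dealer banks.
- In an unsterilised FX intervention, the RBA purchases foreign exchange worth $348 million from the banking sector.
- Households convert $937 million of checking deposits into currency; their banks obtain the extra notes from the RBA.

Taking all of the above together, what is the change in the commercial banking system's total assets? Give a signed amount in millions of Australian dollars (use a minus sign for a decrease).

RBA balance sheet:
  Assets:      Securities +$715M, Foreign assets +$348M
  Liabilities: Bank reserves −$339.5M, Currency in circulation +$544.5M, Government deposits +$858M
Commercial banking system:
  Assets:      Reserves at CB −$339.5M, Securities −$715M, Foreign assets −$348M
  Liabilities: Checkable deposits −$1402.5M
Change in total bank assets = -$1402.5 million.

-$1402.5 million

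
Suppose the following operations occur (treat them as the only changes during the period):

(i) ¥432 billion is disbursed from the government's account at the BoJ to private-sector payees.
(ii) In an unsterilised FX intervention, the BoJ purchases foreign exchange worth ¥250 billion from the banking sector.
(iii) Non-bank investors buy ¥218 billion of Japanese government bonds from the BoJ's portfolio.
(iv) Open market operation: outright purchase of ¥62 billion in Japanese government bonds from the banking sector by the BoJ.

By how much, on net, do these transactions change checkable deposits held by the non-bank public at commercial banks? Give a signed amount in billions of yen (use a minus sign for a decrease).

Government spending ¥432 billion: non-bank counterparties' bank balances rise → +¥432B.
FX purchase ¥250 billion: the counterparty is a bank, so public deposits are unchanged → 0.
Asset sale (to non-banks) ¥218 billion: non-bank counterparties' bank balances fall → −¥218B.
OMO purchase (from banks) ¥62 billion: the counterparty is a bank, so public deposits are unchanged → 0.
Net: 432 + 0 − 218 + 0 = +¥214 billion.

+¥214 billion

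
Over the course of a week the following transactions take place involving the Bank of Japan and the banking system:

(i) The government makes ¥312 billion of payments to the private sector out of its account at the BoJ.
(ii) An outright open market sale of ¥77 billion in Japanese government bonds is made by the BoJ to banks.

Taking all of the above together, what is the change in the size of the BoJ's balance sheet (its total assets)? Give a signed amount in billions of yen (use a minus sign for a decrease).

BoJ balance sheet:
  Assets:      Securities −¥77B
  Liabilities: Bank reserves +¥235B, Government deposits −¥312B
Commercial banking system:
  Assets:      Reserves at CB +¥235B, Securities +¥77B
  Liabilities: Checkable deposits +¥312B
Change in total BoJ assets = -¥77 billion.

-¥77 billion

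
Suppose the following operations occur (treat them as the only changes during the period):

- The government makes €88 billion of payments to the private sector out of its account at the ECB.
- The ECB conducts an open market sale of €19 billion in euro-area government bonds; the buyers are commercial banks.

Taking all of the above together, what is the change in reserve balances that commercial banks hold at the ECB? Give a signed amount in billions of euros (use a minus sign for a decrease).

Government spending €88 billion: government payments flow into bank reserve accounts → +€88B.
OMO sale (to banks) €19 billion: the buying banks pay out of their reserve balances → −€19B.
Net: 88 − 19 = +€69 billion.

+€69 billion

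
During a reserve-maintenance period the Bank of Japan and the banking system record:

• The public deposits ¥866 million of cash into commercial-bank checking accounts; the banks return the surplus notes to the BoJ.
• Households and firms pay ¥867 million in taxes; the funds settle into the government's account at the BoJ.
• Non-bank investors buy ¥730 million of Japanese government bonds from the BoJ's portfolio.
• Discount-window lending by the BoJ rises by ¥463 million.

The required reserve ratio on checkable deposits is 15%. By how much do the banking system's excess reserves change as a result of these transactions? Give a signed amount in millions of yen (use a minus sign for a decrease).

Currency deposit ¥866 million: reserves +¥866M, deposits +¥866M.
Government account inflow ¥867 million: reserves −¥867M, deposits −¥867M.
Asset sale (to non-banks) ¥730 million: reserves −¥730M, deposits −¥730M.
Discount-window loan ¥463 million: reserves +¥463M, deposits 0.
Totals: Δreserves = −¥268M, Δdeposits = −¥731M.
Δrequired reserves = 15% × −¥731M = −¥109.65M.
Δexcess reserves = Δreserves − Δrequired = −¥268M − (−¥109.65M) = -¥158.35 million.

-¥158.35 million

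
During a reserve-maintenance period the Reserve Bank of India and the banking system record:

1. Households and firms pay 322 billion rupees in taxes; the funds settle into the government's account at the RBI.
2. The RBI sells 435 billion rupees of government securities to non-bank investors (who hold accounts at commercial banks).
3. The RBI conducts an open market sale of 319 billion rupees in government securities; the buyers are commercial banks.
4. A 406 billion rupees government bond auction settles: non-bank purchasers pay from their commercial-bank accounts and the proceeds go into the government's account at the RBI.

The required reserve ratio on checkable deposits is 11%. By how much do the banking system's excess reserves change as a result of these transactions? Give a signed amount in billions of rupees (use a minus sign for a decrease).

-1354.07 billion

Government account inflow 322 billion rupees: reserves −322B, deposits −322B.
Asset sale (to non-banks) 435 billion rupees: reserves −435B, deposits −435B.
OMO sale (to banks) 319 billion rupees: reserves −319B, deposits 0.
Government account inflow 406 billion rupees: reserves −406B, deposits −406B.
Totals: Δreserves = −1482B, Δdeposits = −1163B.
Δrequired reserves = 11% × −1163B = −127.93B.
Δexcess reserves = Δreserves − Δrequired = −1482B − (−127.93B) = -1354.07 billion.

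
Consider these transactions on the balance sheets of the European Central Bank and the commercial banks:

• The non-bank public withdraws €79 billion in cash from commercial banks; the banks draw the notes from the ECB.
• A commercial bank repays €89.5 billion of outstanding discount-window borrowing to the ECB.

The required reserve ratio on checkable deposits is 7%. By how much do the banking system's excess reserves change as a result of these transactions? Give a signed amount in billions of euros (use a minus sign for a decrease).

Currency withdrawal €79 billion: reserves −€79B, deposits −€79B.
Discount-window repayment €89.5 billion: reserves −€89.5B, deposits 0.
Totals: Δreserves = −€168.5B, Δdeposits = −€79B.
Δrequired reserves = 7% × −€79B = −€5.53B.
Δexcess reserves = Δreserves − Δrequired = −€168.5B − (−€5.53B) = -€162.97 billion.

-€162.97 billion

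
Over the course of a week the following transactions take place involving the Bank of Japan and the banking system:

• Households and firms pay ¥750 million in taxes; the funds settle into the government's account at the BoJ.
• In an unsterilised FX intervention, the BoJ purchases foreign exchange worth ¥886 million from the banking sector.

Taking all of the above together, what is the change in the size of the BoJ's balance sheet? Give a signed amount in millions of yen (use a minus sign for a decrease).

BoJ balance sheet:
  Assets:      Foreign assets +¥886M
  Liabilities: Bank reserves +¥136M, Government deposits +¥750M
Commercial banking system:
  Assets:      Reserves at CB +¥136M, Foreign assets −¥886M
  Liabilities: Checkable deposits −¥750M
Change in total BoJ assets = +¥886 million.

+¥886 million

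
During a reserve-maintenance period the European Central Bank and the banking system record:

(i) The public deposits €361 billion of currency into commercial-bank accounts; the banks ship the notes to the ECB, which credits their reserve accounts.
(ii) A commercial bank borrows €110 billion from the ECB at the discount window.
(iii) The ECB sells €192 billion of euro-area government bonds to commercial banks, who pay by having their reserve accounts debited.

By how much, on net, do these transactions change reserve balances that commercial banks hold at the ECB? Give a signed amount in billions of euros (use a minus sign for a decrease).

Currency deposit €361 billion: returned notes are swapped for reserve credit → +€361B.
Discount-window loan €110 billion: the loan is credited to the bank's reserve account → +€110B.
OMO sale (to banks) €192 billion: the buying banks pay out of their reserve balances → −€192B.
Net: 361 + 110 − 192 = +€279 billion.

+€279 billion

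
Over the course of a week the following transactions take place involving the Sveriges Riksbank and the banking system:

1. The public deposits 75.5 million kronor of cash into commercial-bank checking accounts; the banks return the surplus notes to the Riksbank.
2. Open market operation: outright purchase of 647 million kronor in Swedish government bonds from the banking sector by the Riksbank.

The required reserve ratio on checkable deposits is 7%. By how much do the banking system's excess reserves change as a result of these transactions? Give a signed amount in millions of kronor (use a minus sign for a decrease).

Currency deposit 75.5 million kronor: reserves +75.5M, deposits +75.5M.
OMO purchase (from banks) 647 million kronor: reserves +647M, deposits 0.
Totals: Δreserves = +722.5M, Δdeposits = +75.5M.
Δrequired reserves = 7% × +75.5M = +5.285M.
Δexcess reserves = Δreserves − Δrequired = +722.5M − (+5.285M) = +717.215 million.

+717.215 million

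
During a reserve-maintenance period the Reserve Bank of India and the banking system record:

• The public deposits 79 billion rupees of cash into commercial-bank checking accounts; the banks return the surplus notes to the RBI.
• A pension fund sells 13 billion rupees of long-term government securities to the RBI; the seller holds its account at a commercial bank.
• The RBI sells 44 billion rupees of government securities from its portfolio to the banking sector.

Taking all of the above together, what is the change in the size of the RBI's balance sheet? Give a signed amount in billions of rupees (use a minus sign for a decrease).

-31 billion

Currency deposit 79 billion rupees: only the composition of liabilities changes → 0.
Asset purchase (from non-banks) 13 billion rupees: an RBI asset is acquired → +13B.
OMO sale (to banks) 44 billion rupees: an RBI asset is shed → −44B.
Net: 0 + 13 − 44 = -31 billion.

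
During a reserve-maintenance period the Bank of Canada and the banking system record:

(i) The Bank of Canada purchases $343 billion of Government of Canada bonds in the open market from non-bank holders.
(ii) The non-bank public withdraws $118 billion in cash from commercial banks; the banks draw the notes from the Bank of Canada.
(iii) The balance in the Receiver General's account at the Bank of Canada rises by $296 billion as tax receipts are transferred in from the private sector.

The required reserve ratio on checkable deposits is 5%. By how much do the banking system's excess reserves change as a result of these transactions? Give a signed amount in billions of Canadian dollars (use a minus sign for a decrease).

-$67.45 billion

Asset purchase (from non-banks) $343 billion: reserves +$343B, deposits +$343B.
Currency withdrawal $118 billion: reserves −$118B, deposits −$118B.
Government account inflow $296 billion: reserves −$296B, deposits −$296B.
Totals: Δreserves = −$71B, Δdeposits = −$71B.
Δrequired reserves = 5% × −$71B = −$3.55B.
Δexcess reserves = Δreserves − Δrequired = −$71B − (−$3.55B) = -$67.45 billion.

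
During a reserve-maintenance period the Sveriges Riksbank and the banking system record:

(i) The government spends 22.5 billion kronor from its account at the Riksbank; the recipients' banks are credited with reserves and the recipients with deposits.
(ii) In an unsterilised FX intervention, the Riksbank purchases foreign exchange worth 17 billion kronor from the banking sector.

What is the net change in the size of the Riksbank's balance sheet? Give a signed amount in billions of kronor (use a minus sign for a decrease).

Government spending 22.5 billion kronor: only the composition of liabilities changes → 0.
FX purchase 17 billion kronor: a Riksbank asset is acquired → +17B.
Net: 0 + 17 = +17 billion.

+17 billion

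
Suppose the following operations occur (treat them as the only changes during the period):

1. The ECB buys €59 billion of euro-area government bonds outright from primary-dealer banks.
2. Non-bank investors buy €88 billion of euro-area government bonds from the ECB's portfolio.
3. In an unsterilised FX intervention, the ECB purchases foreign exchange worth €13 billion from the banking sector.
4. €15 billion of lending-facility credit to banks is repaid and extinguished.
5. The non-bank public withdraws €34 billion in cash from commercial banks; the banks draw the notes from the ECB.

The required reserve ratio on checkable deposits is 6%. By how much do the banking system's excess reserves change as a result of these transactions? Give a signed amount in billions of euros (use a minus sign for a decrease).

OMO purchase (from banks) €59 billion: reserves +€59B, deposits 0.
Asset sale (to non-banks) €88 billion: reserves −€88B, deposits −€88B.
FX purchase €13 billion: reserves +€13B, deposits 0.
Discount-window repayment €15 billion: reserves −€15B, deposits 0.
Currency withdrawal €34 billion: reserves −€34B, deposits −€34B.
Totals: Δreserves = −€65B, Δdeposits = −€122B.
Δrequired reserves = 6% × −€122B = −€7.32B.
Δexcess reserves = Δreserves − Δrequired = −€65B − (−€7.32B) = -€57.68 billion.

-€57.68 billion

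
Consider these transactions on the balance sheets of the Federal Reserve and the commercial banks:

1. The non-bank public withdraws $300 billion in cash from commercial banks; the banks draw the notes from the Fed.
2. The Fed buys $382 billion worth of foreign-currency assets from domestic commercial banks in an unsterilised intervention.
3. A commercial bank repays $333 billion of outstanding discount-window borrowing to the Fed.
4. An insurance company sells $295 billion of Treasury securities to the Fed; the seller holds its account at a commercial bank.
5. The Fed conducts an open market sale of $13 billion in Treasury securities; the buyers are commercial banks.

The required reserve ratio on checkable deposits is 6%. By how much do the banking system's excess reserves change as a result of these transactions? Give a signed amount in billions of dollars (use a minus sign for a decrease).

+$31.3 billion

Currency withdrawal $300 billion: reserves −$300B, deposits −$300B.
FX purchase $382 billion: reserves +$382B, deposits 0.
Discount-window repayment $333 billion: reserves −$333B, deposits 0.
Asset purchase (from non-banks) $295 billion: reserves +$295B, deposits +$295B.
OMO sale (to banks) $13 billion: reserves −$13B, deposits 0.
Totals: Δreserves = +$31B, Δdeposits = −$5B.
Δrequired reserves = 6% × −$5B = −$0.3B.
Δexcess reserves = Δreserves − Δrequired = +$31B − (−$0.3B) = +$31.3 billion.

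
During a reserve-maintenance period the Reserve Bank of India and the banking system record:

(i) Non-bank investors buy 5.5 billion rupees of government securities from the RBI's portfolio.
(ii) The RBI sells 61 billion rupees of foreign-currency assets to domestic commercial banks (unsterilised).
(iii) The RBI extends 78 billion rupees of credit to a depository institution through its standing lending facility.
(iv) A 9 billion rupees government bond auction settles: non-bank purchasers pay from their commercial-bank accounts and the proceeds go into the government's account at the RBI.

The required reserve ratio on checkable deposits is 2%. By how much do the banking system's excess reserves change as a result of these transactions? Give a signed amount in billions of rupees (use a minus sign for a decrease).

Asset sale (to non-banks) 5.5 billion rupees: reserves −5.5B, deposits −5.5B.
FX sale 61 billion rupees: reserves −61B, deposits 0.
Discount-window loan 78 billion rupees: reserves +78B, deposits 0.
Government account inflow 9 billion rupees: reserves −9B, deposits −9B.
Totals: Δreserves = +2.5B, Δdeposits = −14.5B.
Δrequired reserves = 2% × −14.5B = −0.29B.
Δexcess reserves = Δreserves − Δrequired = +2.5B − (−0.29B) = +2.79 billion.

+2.79 billion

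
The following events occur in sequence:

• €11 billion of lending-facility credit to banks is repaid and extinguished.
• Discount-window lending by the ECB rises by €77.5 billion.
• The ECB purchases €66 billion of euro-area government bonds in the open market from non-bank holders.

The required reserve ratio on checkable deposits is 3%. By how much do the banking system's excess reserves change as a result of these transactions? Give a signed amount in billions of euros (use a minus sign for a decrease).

+€130.52 billion

Discount-window repayment €11 billion: reserves −€11B, deposits 0.
Discount-window loan €77.5 billion: reserves +€77.5B, deposits 0.
Asset purchase (from non-banks) €66 billion: reserves +€66B, deposits +€66B.
Totals: Δreserves = +€132.5B, Δdeposits = +€66B.
Δrequired reserves = 3% × +€66B = +€1.98B.
Δexcess reserves = Δreserves − Δrequired = +€132.5B − (+€1.98B) = +€130.52 billion.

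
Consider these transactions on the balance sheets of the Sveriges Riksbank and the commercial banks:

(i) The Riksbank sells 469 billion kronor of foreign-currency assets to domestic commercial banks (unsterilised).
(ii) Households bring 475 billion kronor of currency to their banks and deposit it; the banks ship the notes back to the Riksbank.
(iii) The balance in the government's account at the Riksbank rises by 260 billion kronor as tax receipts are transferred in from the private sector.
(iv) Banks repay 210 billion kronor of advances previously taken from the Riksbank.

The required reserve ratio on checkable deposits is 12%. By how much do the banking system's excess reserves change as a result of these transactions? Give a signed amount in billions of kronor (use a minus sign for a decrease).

FX sale 469 billion kronor: reserves −469B, deposits 0.
Currency deposit 475 billion kronor: reserves +475B, deposits +475B.
Government account inflow 260 billion kronor: reserves −260B, deposits −260B.
Discount-window repayment 210 billion kronor: reserves −210B, deposits 0.
Totals: Δreserves = −464B, Δdeposits = +215B.
Δrequired reserves = 12% × +215B = +25.8B.
Δexcess reserves = Δreserves − Δrequired = −464B − (+25.8B) = -489.8 billion.

-489.8 billion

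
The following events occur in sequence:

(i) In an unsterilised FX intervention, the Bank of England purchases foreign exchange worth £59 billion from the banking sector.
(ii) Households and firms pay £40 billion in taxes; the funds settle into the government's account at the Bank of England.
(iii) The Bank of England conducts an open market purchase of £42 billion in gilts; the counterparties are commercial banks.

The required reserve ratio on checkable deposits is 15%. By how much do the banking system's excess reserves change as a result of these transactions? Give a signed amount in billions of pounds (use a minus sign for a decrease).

FX purchase £59 billion: reserves +£59B, deposits 0.
Government account inflow £40 billion: reserves −£40B, deposits −£40B.
OMO purchase (from banks) £42 billion: reserves +£42B, deposits 0.
Totals: Δreserves = +£61B, Δdeposits = −£40B.
Δrequired reserves = 15% × −£40B = −£6B.
Δexcess reserves = Δreserves − Δrequired = +£61B − (−£6B) = +£67 billion.

+£67 billion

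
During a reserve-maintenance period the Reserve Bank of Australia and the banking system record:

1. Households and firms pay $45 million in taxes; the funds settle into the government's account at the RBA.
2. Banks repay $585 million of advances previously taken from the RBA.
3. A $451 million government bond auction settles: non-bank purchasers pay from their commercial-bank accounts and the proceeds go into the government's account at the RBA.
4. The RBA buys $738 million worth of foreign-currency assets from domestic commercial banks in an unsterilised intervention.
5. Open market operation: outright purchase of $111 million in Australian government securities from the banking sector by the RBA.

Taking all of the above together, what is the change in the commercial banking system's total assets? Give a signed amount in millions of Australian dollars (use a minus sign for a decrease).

RBA balance sheet:
  Assets:      Securities +$111M, Loans to banks −$585M, Foreign assets +$738M
  Liabilities: Bank reserves −$232M, Government deposits +$496M
Commercial banking system:
  Assets:      Reserves at CB −$232M, Securities −$111M, Foreign assets −$738M
  Liabilities: Checkable deposits −$496M, Borrowings from CB −$585M
Change in total bank assets = -$1081 million.

-$1081 million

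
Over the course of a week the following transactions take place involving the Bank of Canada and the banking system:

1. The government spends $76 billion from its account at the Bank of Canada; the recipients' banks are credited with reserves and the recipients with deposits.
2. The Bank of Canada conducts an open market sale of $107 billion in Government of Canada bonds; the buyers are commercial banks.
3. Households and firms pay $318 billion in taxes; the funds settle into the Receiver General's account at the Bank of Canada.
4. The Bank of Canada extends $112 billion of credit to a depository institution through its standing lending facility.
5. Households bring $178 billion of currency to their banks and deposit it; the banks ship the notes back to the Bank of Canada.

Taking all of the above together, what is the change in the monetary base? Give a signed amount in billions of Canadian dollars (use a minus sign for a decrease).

Bank of Canada balance sheet:
  Assets:      Securities −$107B, Loans to banks +$112B
  Liabilities: Bank reserves −$59B, Currency in circulation −$178B, Government deposits +$242B
Commercial banking system:
  Assets:      Reserves at CB −$59B, Securities +$107B
  Liabilities: Checkable deposits −$64B, Borrowings from CB +$112B
Monetary base = currency + reserves: −$178B + (−$59B) = -$237 billion.

-$237 billion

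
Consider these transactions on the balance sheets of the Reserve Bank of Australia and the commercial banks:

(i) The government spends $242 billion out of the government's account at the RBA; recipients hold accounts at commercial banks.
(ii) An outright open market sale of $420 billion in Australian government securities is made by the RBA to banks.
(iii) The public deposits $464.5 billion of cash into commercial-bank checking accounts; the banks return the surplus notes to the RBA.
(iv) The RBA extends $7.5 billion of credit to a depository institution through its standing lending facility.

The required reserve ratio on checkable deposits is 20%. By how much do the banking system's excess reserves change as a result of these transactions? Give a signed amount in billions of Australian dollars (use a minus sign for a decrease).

Government spending $242 billion: reserves +$242B, deposits +$242B.
OMO sale (to banks) $420 billion: reserves −$420B, deposits 0.
Currency deposit $464.5 billion: reserves +$464.5B, deposits +$464.5B.
Discount-window loan $7.5 billion: reserves +$7.5B, deposits 0.
Totals: Δreserves = +$294B, Δdeposits = +$706.5B.
Δrequired reserves = 20% × +$706.5B = +$141.3B.
Δexcess reserves = Δreserves − Δrequired = +$294B − (+$141.3B) = +$152.7 billion.

+$152.7 billion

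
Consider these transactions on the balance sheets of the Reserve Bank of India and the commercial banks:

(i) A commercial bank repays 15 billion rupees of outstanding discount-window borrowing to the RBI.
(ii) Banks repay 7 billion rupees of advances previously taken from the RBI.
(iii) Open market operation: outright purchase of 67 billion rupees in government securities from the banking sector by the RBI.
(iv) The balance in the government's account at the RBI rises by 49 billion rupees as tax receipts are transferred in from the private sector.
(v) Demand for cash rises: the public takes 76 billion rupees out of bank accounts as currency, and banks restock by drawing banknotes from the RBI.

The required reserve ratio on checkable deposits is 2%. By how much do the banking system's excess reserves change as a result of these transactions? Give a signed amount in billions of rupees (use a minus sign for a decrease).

Discount-window repayment 15 billion rupees: reserves −15B, deposits 0.
Discount-window repayment 7 billion rupees: reserves −7B, deposits 0.
OMO purchase (from banks) 67 billion rupees: reserves +67B, deposits 0.
Government account inflow 49 billion rupees: reserves −49B, deposits −49B.
Currency withdrawal 76 billion rupees: reserves −76B, deposits −76B.
Totals: Δreserves = −80B, Δdeposits = −125B.
Δrequired reserves = 2% × −125B = −2.5B.
Δexcess reserves = Δreserves − Δrequired = −80B − (−2.5B) = -77.5 billion.

-77.5 billion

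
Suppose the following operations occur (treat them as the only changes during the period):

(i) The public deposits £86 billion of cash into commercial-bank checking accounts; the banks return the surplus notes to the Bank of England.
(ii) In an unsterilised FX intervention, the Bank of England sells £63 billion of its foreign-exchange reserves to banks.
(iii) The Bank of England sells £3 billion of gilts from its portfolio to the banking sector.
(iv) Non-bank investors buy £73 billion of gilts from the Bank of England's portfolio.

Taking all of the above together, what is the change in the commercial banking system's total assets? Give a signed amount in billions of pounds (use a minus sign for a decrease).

+£13 billion

Currency deposit £86 billion: bank balance sheets expand → +£86B.
FX sale £63 billion: just an asset swap on bank balance sheets → 0.
OMO sale (to banks) £3 billion: just an asset swap on bank balance sheets → 0.
Asset sale (to non-banks) £73 billion: bank balance sheets shrink → −£73B.
Net: 86 + 0 + 0 − 73 = +£13 billion.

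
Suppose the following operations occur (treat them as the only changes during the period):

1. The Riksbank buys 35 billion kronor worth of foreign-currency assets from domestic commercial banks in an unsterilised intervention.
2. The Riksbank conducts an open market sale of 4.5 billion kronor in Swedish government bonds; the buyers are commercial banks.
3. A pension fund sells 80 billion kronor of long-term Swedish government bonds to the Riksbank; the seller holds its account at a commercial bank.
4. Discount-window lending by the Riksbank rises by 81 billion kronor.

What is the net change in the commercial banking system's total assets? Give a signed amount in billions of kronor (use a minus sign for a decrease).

FX purchase 35 billion kronor: just an asset swap on bank balance sheets → 0.
OMO sale (to banks) 4.5 billion kronor: just an asset swap on bank balance sheets → 0.
Asset purchase (from non-banks) 80 billion kronor: bank balance sheets expand → +80B.
Discount-window loan 81 billion kronor: bank balance sheets expand → +81B.
Net: 0 + 0 + 80 + 81 = +161 billion.

+161 billion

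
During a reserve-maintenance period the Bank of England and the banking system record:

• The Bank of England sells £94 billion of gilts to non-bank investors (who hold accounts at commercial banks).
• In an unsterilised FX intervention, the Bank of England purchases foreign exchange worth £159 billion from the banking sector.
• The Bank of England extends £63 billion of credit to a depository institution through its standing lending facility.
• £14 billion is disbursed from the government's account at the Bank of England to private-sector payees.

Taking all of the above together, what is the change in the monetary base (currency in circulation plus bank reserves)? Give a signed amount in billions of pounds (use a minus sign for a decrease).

+£142 billion

Bank of England balance sheet:
  Assets:      Securities −£94B, Loans to banks +£63B, Foreign assets +£159B
  Liabilities: Bank reserves +£142B, Government deposits −£14B
Monetary base = currency + reserves: 0 + (+£142B) = +£142 billion.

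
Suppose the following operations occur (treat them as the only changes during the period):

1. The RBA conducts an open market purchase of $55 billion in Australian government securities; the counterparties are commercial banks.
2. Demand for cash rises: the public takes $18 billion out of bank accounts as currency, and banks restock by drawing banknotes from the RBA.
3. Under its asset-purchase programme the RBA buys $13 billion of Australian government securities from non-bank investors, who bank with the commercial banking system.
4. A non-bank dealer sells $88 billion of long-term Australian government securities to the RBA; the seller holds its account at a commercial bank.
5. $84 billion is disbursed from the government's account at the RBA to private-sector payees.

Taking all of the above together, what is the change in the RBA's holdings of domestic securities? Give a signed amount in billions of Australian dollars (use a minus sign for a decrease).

+$156 billion

RBA balance sheet:
  Assets:      Securities +$156B
  Liabilities: Bank reserves +$222B, Currency in circulation +$18B, Government deposits −$84B
So the change in the RBA's holdings of domestic securities is +$156 billion.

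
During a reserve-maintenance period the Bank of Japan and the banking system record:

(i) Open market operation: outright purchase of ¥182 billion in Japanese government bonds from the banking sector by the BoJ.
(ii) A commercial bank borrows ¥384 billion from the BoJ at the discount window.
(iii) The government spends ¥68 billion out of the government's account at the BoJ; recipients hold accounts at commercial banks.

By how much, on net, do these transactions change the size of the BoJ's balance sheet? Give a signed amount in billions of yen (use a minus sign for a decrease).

OMO purchase (from banks) ¥182 billion: a BoJ asset is acquired → +¥182B.
Discount-window loan ¥384 billion: a BoJ asset is acquired → +¥384B.
Government spending ¥68 billion: only the composition of liabilities changes → 0.
Net: 182 + 384 + 0 = +¥566 billion.

+¥566 billion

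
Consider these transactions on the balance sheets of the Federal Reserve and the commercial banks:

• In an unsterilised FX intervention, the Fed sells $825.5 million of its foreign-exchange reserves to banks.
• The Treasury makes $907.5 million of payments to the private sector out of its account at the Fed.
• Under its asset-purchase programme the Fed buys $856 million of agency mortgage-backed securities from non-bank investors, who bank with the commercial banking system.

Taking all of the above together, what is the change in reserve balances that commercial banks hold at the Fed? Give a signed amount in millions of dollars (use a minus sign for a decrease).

+$938 million

Fed balance sheet:
  Assets:      Securities +$856M, Foreign assets −$825.5M
  Liabilities: Bank reserves +$938M, Government deposits −$907.5M
So the change in reserve balances that commercial banks hold at the Fed is +$938 million.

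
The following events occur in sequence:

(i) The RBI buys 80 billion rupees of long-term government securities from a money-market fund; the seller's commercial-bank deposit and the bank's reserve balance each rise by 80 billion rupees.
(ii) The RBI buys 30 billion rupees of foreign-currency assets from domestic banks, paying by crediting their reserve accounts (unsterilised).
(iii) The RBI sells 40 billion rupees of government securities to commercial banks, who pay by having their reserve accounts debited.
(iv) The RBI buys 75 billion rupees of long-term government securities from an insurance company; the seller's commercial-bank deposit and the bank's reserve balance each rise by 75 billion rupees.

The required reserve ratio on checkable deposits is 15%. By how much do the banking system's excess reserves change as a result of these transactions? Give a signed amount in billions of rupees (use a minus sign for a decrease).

+121.75 billion

Asset purchase (from non-banks) 80 billion rupees: reserves +80B, deposits +80B.
FX purchase 30 billion rupees: reserves +30B, deposits 0.
OMO sale (to banks) 40 billion rupees: reserves −40B, deposits 0.
Asset purchase (from non-banks) 75 billion rupees: reserves +75B, deposits +75B.
Totals: Δreserves = +145B, Δdeposits = +155B.
Δrequired reserves = 15% × +155B = +23.25B.
Δexcess reserves = Δreserves − Δrequired = +145B − (+23.25B) = +121.75 billion.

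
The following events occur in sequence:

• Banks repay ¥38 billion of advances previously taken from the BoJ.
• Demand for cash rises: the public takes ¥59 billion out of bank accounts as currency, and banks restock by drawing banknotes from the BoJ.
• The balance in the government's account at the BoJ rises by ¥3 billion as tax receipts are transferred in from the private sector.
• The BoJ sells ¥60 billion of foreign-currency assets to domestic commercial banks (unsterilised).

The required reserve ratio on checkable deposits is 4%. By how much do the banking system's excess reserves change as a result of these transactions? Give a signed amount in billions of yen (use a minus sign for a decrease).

Discount-window repayment ¥38 billion: reserves −¥38B, deposits 0.
Currency withdrawal ¥59 billion: reserves −¥59B, deposits −¥59B.
Government account inflow ¥3 billion: reserves −¥3B, deposits −¥3B.
FX sale ¥60 billion: reserves −¥60B, deposits 0.
Totals: Δreserves = −¥160B, Δdeposits = −¥62B.
Δrequired reserves = 4% × −¥62B = −¥2.48B.
Δexcess reserves = Δreserves − Δrequired = −¥160B − (−¥2.48B) = -¥157.52 billion.

-¥157.52 billion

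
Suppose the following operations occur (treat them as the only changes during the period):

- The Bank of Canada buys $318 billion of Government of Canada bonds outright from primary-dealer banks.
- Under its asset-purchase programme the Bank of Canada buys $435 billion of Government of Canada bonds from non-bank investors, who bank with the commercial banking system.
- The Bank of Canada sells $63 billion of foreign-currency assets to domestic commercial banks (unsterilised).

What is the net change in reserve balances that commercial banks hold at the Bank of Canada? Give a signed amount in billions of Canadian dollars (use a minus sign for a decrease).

+$690 billion

Bank of Canada balance sheet:
  Assets:      Securities +$753B, Foreign assets −$63B
  Liabilities: Bank reserves +$690B
Commercial banking system:
  Assets:      Reserves at CB +$690B, Securities −$318B, Foreign assets +$63B
  Liabilities: Checkable deposits +$435B
So the change in reserve balances that commercial banks hold at the Bank of Canada is +$690 billion.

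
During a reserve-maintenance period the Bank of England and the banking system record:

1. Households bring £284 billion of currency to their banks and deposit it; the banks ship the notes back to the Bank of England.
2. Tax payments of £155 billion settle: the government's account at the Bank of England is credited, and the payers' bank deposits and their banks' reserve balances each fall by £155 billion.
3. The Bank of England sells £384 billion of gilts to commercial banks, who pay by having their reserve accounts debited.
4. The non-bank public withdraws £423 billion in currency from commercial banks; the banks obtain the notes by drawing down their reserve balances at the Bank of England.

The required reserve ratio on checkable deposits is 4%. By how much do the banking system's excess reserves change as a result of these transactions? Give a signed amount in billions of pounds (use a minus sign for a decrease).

-£666.24 billion

Currency deposit £284 billion: reserves +£284B, deposits +£284B.
Government account inflow £155 billion: reserves −£155B, deposits −£155B.
OMO sale (to banks) £384 billion: reserves −£384B, deposits 0.
Currency withdrawal £423 billion: reserves −£423B, deposits −£423B.
Totals: Δreserves = −£678B, Δdeposits = −£294B.
Δrequired reserves = 4% × −£294B = −£11.76B.
Δexcess reserves = Δreserves − Δrequired = −£678B − (−£11.76B) = -£666.24 billion.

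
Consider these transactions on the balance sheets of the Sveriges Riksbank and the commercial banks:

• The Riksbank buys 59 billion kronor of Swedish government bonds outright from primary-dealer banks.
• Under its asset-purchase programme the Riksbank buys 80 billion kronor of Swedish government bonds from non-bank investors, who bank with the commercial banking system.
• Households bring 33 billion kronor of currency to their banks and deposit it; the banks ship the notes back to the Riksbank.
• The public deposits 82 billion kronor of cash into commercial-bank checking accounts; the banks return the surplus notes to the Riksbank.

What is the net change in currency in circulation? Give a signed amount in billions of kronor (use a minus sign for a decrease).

-115 billion

OMO purchase (from banks) 59 billion kronor: no currency enters or leaves circulation → 0.
Asset purchase (from non-banks) 80 billion kronor: no currency enters or leaves circulation → 0.
Currency deposit 33 billion kronor: notes return to the central bank → −33B.
Currency deposit 82 billion kronor: notes return to the central bank → −82B.
Net: 0 + 0 − 33 − 82 = -115 billion.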